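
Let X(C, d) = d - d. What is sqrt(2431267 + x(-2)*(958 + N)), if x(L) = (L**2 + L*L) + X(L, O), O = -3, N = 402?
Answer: sqrt(2442147) ≈ 1562.7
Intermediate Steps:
X(C, d) = 0
x(L) = 2*L**2 (x(L) = (L**2 + L*L) + 0 = (L**2 + L**2) + 0 = 2*L**2 + 0 = 2*L**2)
sqrt(2431267 + x(-2)*(958 + N)) = sqrt(2431267 + (2*(-2)**2)*(958 + 402)) = sqrt(2431267 + (2*4)*1360) = sqrt(2431267 + 8*1360) = sqrt(2431267 + 10880) = sqrt(2442147)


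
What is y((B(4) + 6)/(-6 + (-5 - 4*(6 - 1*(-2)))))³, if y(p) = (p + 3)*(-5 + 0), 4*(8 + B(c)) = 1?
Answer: -17881958375/5088448 ≈ -3514.2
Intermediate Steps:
B(c) = -31/4 (B(c) = -8 + (¼)*1 = -8 + ¼ = -31/4)
y(p) = -15 - 5*p (y(p) = (3 + p)*(-5) = -15 - 5*p)
y((B(4) + 6)/(-6 + (-5 - 4*(6 - 1*(-2)))))³ = (-15 - 5*(-31/4 + 6)/(-6 + (-5 - 4*(6 - 1*(-2)))))³ = (-15 - (-35)/(4*(-6 + (-5 - 4*(6 + 2)))))³ = (-15 - (-35)/(4*(-6 + (-5 - 4*8))))³ = (-15 - (-35)/(4*(-6 + (-5 - 32))))³ = (-15 - (-35)/(4*(-6 - 37)))³ = (-15 - (-35)/(4*(-43)))³ = (-15 - (-35)*(-1)/(4*43))³ = (-15 - 5*7/172)³ = (-15 - 35/172)³ = (-2615/172)³ = -17881958375/5088448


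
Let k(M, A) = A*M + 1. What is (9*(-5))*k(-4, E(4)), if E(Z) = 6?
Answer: 1035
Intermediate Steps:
k(M, A) = 1 + A*M
(9*(-5))*k(-4, E(4)) = (9*(-5))*(1 + 6*(-4)) = -45*(1 - 24) = -45*(-23) = 1035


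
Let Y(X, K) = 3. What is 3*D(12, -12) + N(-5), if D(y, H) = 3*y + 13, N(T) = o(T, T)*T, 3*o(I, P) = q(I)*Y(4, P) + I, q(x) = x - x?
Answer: 466/3 ≈ 155.33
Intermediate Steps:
q(x) = 0
o(I, P) = I/3 (o(I, P) = (0*3 + I)/3 = (0 + I)/3 = I/3)
N(T) = T**2/3 (N(T) = (T/3)*T = T**2/3)
D(y, H) = 13 + 3*y
3*D(12, -12) + N(-5) = 3*(13 + 3*12) + (1/3)*(-5)**2 = 3*(13 + 36) + (1/3)*25 = 3*49 + 25/3 = 147 + 25/3 = 466/3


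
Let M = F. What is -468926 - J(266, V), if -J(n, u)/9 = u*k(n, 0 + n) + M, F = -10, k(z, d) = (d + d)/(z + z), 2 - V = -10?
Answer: -468908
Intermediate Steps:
V = 12 (V = 2 - 1*(-10) = 2 + 10 = 12)
k(z, d) = d/z (k(z, d) = (2*d)/((2*z)) = (2*d)*(1/(2*z)) = d/z)
M = -10
J(n, u) = 90 - 9*u (J(n, u) = -9*(u*((0 + n)/n) - 10) = -9*(u*(n/n) - 10) = -9*(u*1 - 10) = -9*(u - 10) = -9*(-10 + u) = 90 - 9*u)
-468926 - J(266, V) = -468926 - (90 - 9*12) = -468926 - (90 - 108) = -468926 - 1*(-18) = -468926 + 18 = -468908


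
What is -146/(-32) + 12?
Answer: 265/16 ≈ 16.563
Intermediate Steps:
-146/(-32) + 12 = -1/32*(-146) + 12 = 73/16 + 12 = 265/16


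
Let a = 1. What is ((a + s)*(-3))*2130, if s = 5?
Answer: -38340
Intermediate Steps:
((a + s)*(-3))*2130 = ((1 + 5)*(-3))*2130 = (6*(-3))*2130 = -18*2130 = -38340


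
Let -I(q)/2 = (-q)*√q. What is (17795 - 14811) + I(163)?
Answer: 2984 + 326*√163 ≈ 7146.1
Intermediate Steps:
I(q) = 2*q^(3/2) (I(q) = -2*(-q)*√q = -(-2)*q^(3/2) = 2*q^(3/2))
(17795 - 14811) + I(163) = (17795 - 14811) + 2*163^(3/2) = 2984 + 2*(163*√163) = 2984 + 326*√163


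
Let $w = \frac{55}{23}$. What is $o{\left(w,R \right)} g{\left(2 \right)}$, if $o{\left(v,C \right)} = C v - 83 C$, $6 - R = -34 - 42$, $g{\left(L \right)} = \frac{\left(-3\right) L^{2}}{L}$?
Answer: $\frac{912168}{23} \approx 39660.0$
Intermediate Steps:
$w = \frac{55}{23}$ ($w = 55 \cdot \frac{1}{23} = \frac{55}{23} \approx 2.3913$)
$g{\left(L \right)} = - 3 L$
$R = 82$ ($R = 6 - \left(-34 - 42\right) = 6 - -76 = 6 + 76 = 82$)
$o{\left(v,C \right)} = - 83 C + C v$
$o{\left(w,R \right)} g{\left(2 \right)} = 82 \left(-83 + \frac{55}{23}\right) \left(\left(-3\right) 2\right) = 82 \left(- \frac{1854}{23}\right) \left(-6\right) = \left(- \frac{152028}{23}\right) \left(-6\right) = \frac{912168}{23}$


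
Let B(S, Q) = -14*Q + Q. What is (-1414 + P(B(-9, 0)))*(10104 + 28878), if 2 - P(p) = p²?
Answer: -55042584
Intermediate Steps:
B(S, Q) = -13*Q
P(p) = 2 - p²
(-1414 + P(B(-9, 0)))*(10104 + 28878) = (-1414 + (2 - (-13*0)²))*(10104 + 28878) = (-1414 + (2 - 1*0²))*38982 = (-1414 + (2 - 1*0))*38982 = (-1414 + (2 + 0))*38982 = (-1414 + 2)*38982 = -1412*38982 = -55042584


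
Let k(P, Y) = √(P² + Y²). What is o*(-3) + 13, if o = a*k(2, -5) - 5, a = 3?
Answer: 28 - 9*√29 ≈ -20.466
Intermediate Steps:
o = -5 + 3*√29 (o = 3*√(2² + (-5)²) - 5 = 3*√(4 + 25) - 5 = 3*√29 - 5 = -5 + 3*√29 ≈ 11.155)
o*(-3) + 13 = (-5 + 3*√29)*(-3) + 13 = (15 - 9*√29) + 13 = 28 - 9*√29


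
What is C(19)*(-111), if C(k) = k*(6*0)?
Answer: 0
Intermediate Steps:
C(k) = 0 (C(k) = k*0 = 0)
C(19)*(-111) = 0*(-111) = 0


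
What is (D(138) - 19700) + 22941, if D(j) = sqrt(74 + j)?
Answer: 3241 + 2*sqrt(53) ≈ 3255.6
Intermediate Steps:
(D(138) - 19700) + 22941 = (sqrt(74 + 138) - 19700) + 22941 = (sqrt(212) - 19700) + 22941 = (2*sqrt(53) - 19700) + 22941 = (-19700 + 2*sqrt(53)) + 22941 = 3241 + 2*sqrt(53)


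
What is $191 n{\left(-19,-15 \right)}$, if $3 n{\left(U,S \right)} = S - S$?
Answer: $0$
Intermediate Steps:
$n{\left(U,S \right)} = 0$ ($n{\left(U,S \right)} = \frac{S - S}{3} = \frac{1}{3} \cdot 0 = 0$)
$191 n{\left(-19,-15 \right)} = 191 \cdot 0 = 0$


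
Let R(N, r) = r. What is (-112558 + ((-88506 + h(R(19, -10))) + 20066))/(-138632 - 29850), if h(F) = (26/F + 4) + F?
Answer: 905033/842410 ≈ 1.0743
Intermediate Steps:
h(F) = 4 + F + 26/F (h(F) = (4 + 26/F) + F = 4 + F + 26/F)
(-112558 + ((-88506 + h(R(19, -10))) + 20066))/(-138632 - 29850) = (-112558 + ((-88506 + (4 - 10 + 26/(-10))) + 20066))/(-138632 - 29850) = (-112558 + ((-88506 + (4 - 10 + 26*(-⅒))) + 20066))/(-168482) = (-112558 + ((-88506 + (4 - 10 - 13/5)) + 20066))*(-1/168482) = (-112558 + ((-88506 - 43/5) + 20066))*(-1/168482) = (-112558 + (-442573/5 + 20066))*(-1/168482) = (-112558 - 342243/5)*(-1/168482) = -905033/5*(-1/168482) = 905033/842410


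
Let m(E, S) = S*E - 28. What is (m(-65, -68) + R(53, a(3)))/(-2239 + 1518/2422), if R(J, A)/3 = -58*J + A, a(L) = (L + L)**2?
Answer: 2859171/1355335 ≈ 2.1096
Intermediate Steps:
a(L) = 4*L**2 (a(L) = (2*L)**2 = 4*L**2)
R(J, A) = -174*J + 3*A (R(J, A) = 3*(-58*J + A) = 3*(A - 58*J) = -174*J + 3*A)
m(E, S) = -28 + E*S (m(E, S) = E*S - 28 = -28 + E*S)
(m(-65, -68) + R(53, a(3)))/(-2239 + 1518/2422) = ((-28 - 65*(-68)) + (-174*53 + 3*(4*3**2)))/(-2239 + 1518/2422) = ((-28 + 4420) + (-9222 + 3*(4*9)))/(-2239 + 1518*(1/2422)) = (4392 + (-9222 + 3*36))/(-2239 + 759/1211) = (4392 + (-9222 + 108))/(-2710670/1211) = (4392 - 9114)*(-1211/2710670) = -4722*(-1211/2710670) = 2859171/1355335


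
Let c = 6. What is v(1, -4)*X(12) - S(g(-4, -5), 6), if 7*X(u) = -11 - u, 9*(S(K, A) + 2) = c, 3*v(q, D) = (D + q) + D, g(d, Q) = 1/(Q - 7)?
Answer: 9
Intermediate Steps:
g(d, Q) = 1/(-7 + Q)
v(q, D) = q/3 + 2*D/3 (v(q, D) = ((D + q) + D)/3 = (q + 2*D)/3 = q/3 + 2*D/3)
S(K, A) = -4/3 (S(K, A) = -2 + (⅑)*6 = -2 + ⅔ = -4/3)
X(u) = -11/7 - u/7 (X(u) = (-11 - u)/7 = -11/7 - u/7)
v(1, -4)*X(12) - S(g(-4, -5), 6) = ((⅓)*1 + (⅔)*(-4))*(-11/7 - ⅐*12) - 1*(-4/3) = (⅓ - 8/3)*(-11/7 - 12/7) + 4/3 = -7/3*(-23/7) + 4/3 = 23/3 + 4/3 = 9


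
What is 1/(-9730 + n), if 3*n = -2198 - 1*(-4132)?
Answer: -3/27256 ≈ -0.00011007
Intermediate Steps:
n = 1934/3 (n = (-2198 - 1*(-4132))/3 = (-2198 + 4132)/3 = (1/3)*1934 = 1934/3 ≈ 644.67)
1/(-9730 + n) = 1/(-9730 + 1934/3) = 1/(-27256/3) = -3/27256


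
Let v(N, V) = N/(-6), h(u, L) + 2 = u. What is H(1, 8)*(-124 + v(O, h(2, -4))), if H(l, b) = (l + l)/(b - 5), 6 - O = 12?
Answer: -82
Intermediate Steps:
h(u, L) = -2 + u
O = -6 (O = 6 - 1*12 = 6 - 12 = -6)
H(l, b) = 2*l/(-5 + b) (H(l, b) = (2*l)/(-5 + b) = 2*l/(-5 + b))
v(N, V) = -N/6 (v(N, V) = N*(-⅙) = -N/6)
H(1, 8)*(-124 + v(O, h(2, -4))) = (2*1/(-5 + 8))*(-124 - ⅙*(-6)) = (2*1/3)*(-124 + 1) = (2*1*(⅓))*(-123) = (⅔)*(-123) = -82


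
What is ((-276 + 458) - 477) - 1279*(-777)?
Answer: 993488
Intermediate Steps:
((-276 + 458) - 477) - 1279*(-777) = (182 - 477) + 993783 = -295 + 993783 = 993488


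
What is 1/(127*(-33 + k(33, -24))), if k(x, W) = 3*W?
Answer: -1/13335 ≈ -7.4991e-5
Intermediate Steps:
1/(127*(-33 + k(33, -24))) = 1/(127*(-33 + 3*(-24))) = 1/(127*(-33 - 72)) = 1/(127*(-105)) = 1/(-13335) = -1/13335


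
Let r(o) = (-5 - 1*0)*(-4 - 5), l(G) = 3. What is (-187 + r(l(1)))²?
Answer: 20164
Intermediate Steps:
r(o) = 45 (r(o) = (-5 + 0)*(-9) = -5*(-9) = 45)
(-187 + r(l(1)))² = (-187 + 45)² = (-142)² = 20164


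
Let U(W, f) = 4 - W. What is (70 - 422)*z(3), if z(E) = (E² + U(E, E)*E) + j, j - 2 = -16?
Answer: 704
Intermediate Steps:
j = -14 (j = 2 - 16 = -14)
z(E) = -14 + E² + E*(4 - E) (z(E) = (E² + (4 - E)*E) - 14 = (E² + E*(4 - E)) - 14 = -14 + E² + E*(4 - E))
(70 - 422)*z(3) = (70 - 422)*(-14 + 4*3) = -352*(-14 + 12) = -352*(-2) = 704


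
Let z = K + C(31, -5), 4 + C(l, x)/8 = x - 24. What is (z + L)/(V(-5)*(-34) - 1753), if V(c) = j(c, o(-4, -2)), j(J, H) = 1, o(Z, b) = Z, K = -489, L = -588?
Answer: 1341/1787 ≈ 0.75042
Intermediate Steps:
C(l, x) = -224 + 8*x (C(l, x) = -32 + 8*(x - 24) = -32 + 8*(-24 + x) = -32 + (-192 + 8*x) = -224 + 8*x)
V(c) = 1
z = -753 (z = -489 + (-224 + 8*(-5)) = -489 + (-224 - 40) = -489 - 264 = -753)
(z + L)/(V(-5)*(-34) - 1753) = (-753 - 588)/(1*(-34) - 1753) = -1341/(-34 - 1753) = -1341/(-1787) = -1341*(-1/1787) = 1341/1787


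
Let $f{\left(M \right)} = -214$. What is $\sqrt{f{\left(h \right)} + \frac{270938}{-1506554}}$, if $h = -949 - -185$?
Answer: $\frac{i \sqrt{2480229811631}}{107611} \approx 14.635 i$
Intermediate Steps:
$h = -764$ ($h = -949 + 185 = -764$)
$\sqrt{f{\left(h \right)} + \frac{270938}{-1506554}} = \sqrt{-214 + \frac{270938}{-1506554}} = \sqrt{-214 + 270938 \left(- \frac{1}{1506554}\right)} = \sqrt{-214 - \frac{135469}{753277}} = \sqrt{- \frac{161336747}{753277}} = \frac{i \sqrt{2480229811631}}{107611}$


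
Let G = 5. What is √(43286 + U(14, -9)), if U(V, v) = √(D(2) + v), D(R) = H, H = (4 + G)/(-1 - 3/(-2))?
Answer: √43289 ≈ 208.06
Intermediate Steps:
H = 18 (H = (4 + 5)/(-1 - 3/(-2)) = 9/(-1 - 3*(-½)) = 9/(-1 + 3/2) = 9/(½) = 9*2 = 18)
D(R) = 18
U(V, v) = √(18 + v)
√(43286 + U(14, -9)) = √(43286 + √(18 - 9)) = √(43286 + √9) = √(43286 + 3) = √43289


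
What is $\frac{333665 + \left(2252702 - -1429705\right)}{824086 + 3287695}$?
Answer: $\frac{4016072}{4111781} \approx 0.97672$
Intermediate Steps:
$\frac{333665 + \left(2252702 - -1429705\right)}{824086 + 3287695} = \frac{333665 + \left(2252702 + 1429705\right)}{4111781} = \left(333665 + 3682407\right) \frac{1}{4111781} = 4016072 \cdot \frac{1}{4111781} = \frac{4016072}{4111781}$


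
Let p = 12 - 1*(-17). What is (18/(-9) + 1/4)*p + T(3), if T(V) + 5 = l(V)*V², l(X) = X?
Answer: -115/4 ≈ -28.750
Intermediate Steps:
p = 29 (p = 12 + 17 = 29)
T(V) = -5 + V³ (T(V) = -5 + V*V² = -5 + V³)
(18/(-9) + 1/4)*p + T(3) = (18/(-9) + 1/4)*29 + (-5 + 3³) = (18*(-⅑) + 1*(¼))*29 + (-5 + 27) = (-2 + ¼)*29 + 22 = -7/4*29 + 22 = -203/4 + 22 = -115/4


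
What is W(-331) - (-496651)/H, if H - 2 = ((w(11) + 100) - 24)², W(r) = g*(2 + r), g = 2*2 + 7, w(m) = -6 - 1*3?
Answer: -15756278/4491 ≈ -3508.4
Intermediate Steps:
w(m) = -9 (w(m) = -6 - 3 = -9)
g = 11 (g = 4 + 7 = 11)
W(r) = 22 + 11*r (W(r) = 11*(2 + r) = 22 + 11*r)
H = 4491 (H = 2 + ((-9 + 100) - 24)² = 2 + (91 - 24)² = 2 + 67² = 2 + 4489 = 4491)
W(-331) - (-496651)/H = (22 + 11*(-331)) - (-496651)/4491 = (22 - 3641) - (-496651)/4491 = -3619 - 1*(-496651/4491) = -3619 + 496651/4491 = -15756278/4491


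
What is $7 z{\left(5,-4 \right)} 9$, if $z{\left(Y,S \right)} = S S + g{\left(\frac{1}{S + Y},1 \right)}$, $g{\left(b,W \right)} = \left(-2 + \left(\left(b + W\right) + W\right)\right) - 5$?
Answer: $756$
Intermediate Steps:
$g{\left(b,W \right)} = -7 + b + 2 W$ ($g{\left(b,W \right)} = \left(-2 + \left(\left(W + b\right) + W\right)\right) - 5 = \left(-2 + \left(b + 2 W\right)\right) - 5 = \left(-2 + b + 2 W\right) - 5 = -7 + b + 2 W$)
$z{\left(Y,S \right)} = -5 + S^{2} + \frac{1}{S + Y}$ ($z{\left(Y,S \right)} = S S + \left(-7 + \frac{1}{S + Y} + 2 \cdot 1\right) = S^{2} + \left(-7 + \frac{1}{S + Y} + 2\right) = S^{2} - \left(5 - \frac{1}{S + Y}\right) = -5 + S^{2} + \frac{1}{S + Y}$)
$7 z{\left(5,-4 \right)} 9 = 7 \frac{1 + \left(-5 + \left(-4\right)^{2}\right) \left(-4 + 5\right)}{-4 + 5} \cdot 9 = 7 \frac{1 + \left(-5 + 16\right) 1}{1} \cdot 9 = 7 \cdot 1 \left(1 + 11 \cdot 1\right) 9 = 7 \cdot 1 \left(1 + 11\right) 9 = 7 \cdot 1 \cdot 12 \cdot 9 = 7 \cdot 12 \cdot 9 = 84 \cdot 9 = 756$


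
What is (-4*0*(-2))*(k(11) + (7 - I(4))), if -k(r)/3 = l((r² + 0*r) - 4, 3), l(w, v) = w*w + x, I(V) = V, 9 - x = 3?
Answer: 0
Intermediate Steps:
x = 6 (x = 9 - 1*3 = 9 - 3 = 6)
l(w, v) = 6 + w² (l(w, v) = w*w + 6 = w² + 6 = 6 + w²)
k(r) = -18 - 3*(-4 + r²)² (k(r) = -3*(6 + ((r² + 0*r) - 4)²) = -3*(6 + ((r² + 0) - 4)²) = -3*(6 + (r² - 4)²) = -3*(6 + (-4 + r²)²) = -18 - 3*(-4 + r²)²)
(-4*0*(-2))*(k(11) + (7 - I(4))) = (-4*0*(-2))*((-18 - 3*(-4 + 11²)²) + (7 - 1*4)) = (0*(-2))*((-18 - 3*(-4 + 121)²) + (7 - 4)) = 0*((-18 - 3*117²) + 3) = 0*((-18 - 3*13689) + 3) = 0*((-18 - 41067) + 3) = 0*(-41085 + 3) = 0*(-41082) = 0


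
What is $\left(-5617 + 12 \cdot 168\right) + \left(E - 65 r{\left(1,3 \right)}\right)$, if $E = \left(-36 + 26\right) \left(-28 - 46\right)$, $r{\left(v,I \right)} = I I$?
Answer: $-3446$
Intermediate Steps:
$r{\left(v,I \right)} = I^{2}$
$E = 740$ ($E = \left(-10\right) \left(-74\right) = 740$)
$\left(-5617 + 12 \cdot 168\right) + \left(E - 65 r{\left(1,3 \right)}\right) = \left(-5617 + 12 \cdot 168\right) + \left(740 - 65 \cdot 3^{2}\right) = \left(-5617 + 2016\right) + \left(740 - 585\right) = -3601 + \left(740 - 585\right) = -3601 + 155 = -3446$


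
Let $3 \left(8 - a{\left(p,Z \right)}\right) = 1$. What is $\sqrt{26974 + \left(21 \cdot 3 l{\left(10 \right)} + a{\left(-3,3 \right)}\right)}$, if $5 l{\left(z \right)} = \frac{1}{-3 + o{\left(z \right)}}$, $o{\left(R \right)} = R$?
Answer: $\frac{4 \sqrt{379455}}{15} \approx 164.27$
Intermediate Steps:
$a{\left(p,Z \right)} = \frac{23}{3}$ ($a{\left(p,Z \right)} = 8 - \frac{1}{3} = \frac{23}{3}$)
$l{\left(z \right)} = \frac{1}{5 \left(-3 + z\right)}$
$\sqrt{26974 + \left(21 \cdot 3 l{\left(10 \right)} + a{\left(-3,3 \right)}\right)} = \sqrt{26974 + \left(21 \cdot 3 \frac{1}{5 \left(-3 + 10\right)} + \frac{23}{3}\right)} = \sqrt{26974 + \left(63 \frac{1}{5 \cdot 7} + \frac{23}{3}\right)} = \sqrt{26974 + \left(63 \cdot \frac{1}{5} \cdot \frac{1}{7} + \frac{23}{3}\right)} = \sqrt{26974 + \left(63 \cdot \frac{1}{35} + \frac{23}{3}\right)} = \sqrt{26974 + \left(\frac{9}{5} + \frac{23}{3}\right)} = \sqrt{26974 + \frac{142}{15}} = \sqrt{\frac{404752}{15}} = \frac{4 \sqrt{379455}}{15}$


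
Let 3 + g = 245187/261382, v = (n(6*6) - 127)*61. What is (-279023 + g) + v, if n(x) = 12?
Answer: -74765723475/261382 ≈ -2.8604e+5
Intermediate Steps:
v = -7015 (v = (12 - 127)*61 = -115*61 = -7015)
g = -538959/261382 (g = -3 + 245187/261382 = -538959/261382 ≈ -2.0620)
(-279023 + g) + v = (-279023 - 538959/261382) - 7015 = -72932128745/261382 - 7015 = -74765723475/261382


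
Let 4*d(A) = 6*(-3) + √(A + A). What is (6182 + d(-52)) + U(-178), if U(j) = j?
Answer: 11999/2 + I*√26/2 ≈ 5999.5 + 2.5495*I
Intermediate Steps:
d(A) = -9/2 + √2*√A/4 (d(A) = (6*(-3) + √(A + A))/4 = (-18 + √(2*A))/4 = (-18 + √2*√A)/4 = -9/2 + √2*√A/4)
(6182 + d(-52)) + U(-178) = (6182 + (-9/2 + √2*√(-52)/4)) - 178 = (6182 + (-9/2 + √2*(2*I*√13)/4)) - 178 = (6182 + (-9/2 + I*√26/2)) - 178 = (12355/2 + I*√26/2) - 178 = 11999/2 + I*√26/2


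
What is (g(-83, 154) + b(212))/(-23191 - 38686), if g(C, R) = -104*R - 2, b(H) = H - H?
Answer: 16018/61877 ≈ 0.25887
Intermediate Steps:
b(H) = 0
g(C, R) = -2 - 104*R
(g(-83, 154) + b(212))/(-23191 - 38686) = ((-2 - 104*154) + 0)/(-23191 - 38686) = ((-2 - 16016) + 0)/(-61877) = (-16018 + 0)*(-1/61877) = -16018*(-1/61877) = 16018/61877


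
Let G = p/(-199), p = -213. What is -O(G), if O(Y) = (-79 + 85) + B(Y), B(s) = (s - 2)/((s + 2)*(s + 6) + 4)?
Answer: -6071671/1018081 ≈ -5.9638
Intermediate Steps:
B(s) = (-2 + s)/(4 + (2 + s)*(6 + s)) (B(s) = (-2 + s)/((2 + s)*(6 + s) + 4) = (-2 + s)/(4 + (2 + s)*(6 + s)))
G = 213/199 (G = -213/(-199) = -213*(-1/199) = 213/199 ≈ 1.0704)
O(Y) = 6 + (-2 + Y)/(16 + Y**2 + 8*Y) (O(Y) = (-79 + 85) + (-2 + Y)/(16 + Y**2 + 8*Y) = 6 + (-2 + Y)/(16 + Y**2 + 8*Y))
-O(G) = -(94 + 6*(213/199)**2 + 49*(213/199))/(16 + (213/199)**2 + 8*(213/199)) = -(94 + 6*(45369/39601) + 10437/199)/(16 + 45369/39601 + 1704/199) = -(94 + 272214/39601 + 10437/199)/1018081/39601 = -39601*6071671/(1018081*39601) = -1*6071671/1018081 = -6071671/1018081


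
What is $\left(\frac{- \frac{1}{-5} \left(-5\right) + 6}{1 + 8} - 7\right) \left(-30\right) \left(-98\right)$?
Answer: $- \frac{56840}{3} \approx -18947.0$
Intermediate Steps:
$\left(\frac{- \frac{1}{-5} \left(-5\right) + 6}{1 + 8} - 7\right) \left(-30\right) \left(-98\right) = \left(\frac{\left(-1\right) \left(- \frac{1}{5}\right) \left(-5\right) + 6}{9} - 7\right) \left(-30\right) \left(-98\right) = \left(\left(\frac{1}{5} \left(-5\right) + 6\right) \frac{1}{9} - 7\right) \left(-30\right) \left(-98\right) = \left(\left(-1 + 6\right) \frac{1}{9} - 7\right) \left(-30\right) \left(-98\right) = \left(5 \cdot \frac{1}{9} - 7\right) \left(-30\right) \left(-98\right) = \left(\frac{5}{9} - 7\right) \left(-30\right) \left(-98\right) = \left(- \frac{58}{9}\right) \left(-30\right) \left(-98\right) = \frac{580}{3} \left(-98\right) = - \frac{56840}{3}$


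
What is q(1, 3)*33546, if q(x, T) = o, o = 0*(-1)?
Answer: 0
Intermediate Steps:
o = 0
q(x, T) = 0
q(1, 3)*33546 = 0*33546 = 0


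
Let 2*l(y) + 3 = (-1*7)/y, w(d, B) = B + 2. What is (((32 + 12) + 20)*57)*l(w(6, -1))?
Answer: -18240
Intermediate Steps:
w(d, B) = 2 + B
l(y) = -3/2 - 7/(2*y) (l(y) = -3/2 + ((-1*7)/y)/2 = -3/2 + (-7/y)/2 = -3/2 - 7/(2*y))
(((32 + 12) + 20)*57)*l(w(6, -1)) = (((32 + 12) + 20)*57)*((-7 - 3*(2 - 1))/(2*(2 - 1))) = ((44 + 20)*57)*((1/2)*(-7 - 3*1)/1) = (64*57)*((1/2)*1*(-7 - 3)) = 3648*((1/2)*1*(-10)) = 3648*(-5) = -18240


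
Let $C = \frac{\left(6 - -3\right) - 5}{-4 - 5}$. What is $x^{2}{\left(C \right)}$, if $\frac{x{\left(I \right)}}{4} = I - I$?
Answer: $0$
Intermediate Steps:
$C = - \frac{4}{9}$ ($C = \frac{\left(6 + 3\right) - 5}{-9} = \left(9 - 5\right) \left(- \frac{1}{9}\right) = 4 \left(- \frac{1}{9}\right) = - \frac{4}{9} \approx -0.44444$)
$x{\left(I \right)} = 0$ ($x{\left(I \right)} = 4 \left(I - I\right) = 4 \cdot 0 = 0$)
$x^{2}{\left(C \right)} = 0^{2} = 0$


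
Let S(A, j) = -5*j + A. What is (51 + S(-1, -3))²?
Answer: 4225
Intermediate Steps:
S(A, j) = A - 5*j
(51 + S(-1, -3))² = (51 + (-1 - 5*(-3)))² = (51 + (-1 + 15))² = (51 + 14)² = 65² = 4225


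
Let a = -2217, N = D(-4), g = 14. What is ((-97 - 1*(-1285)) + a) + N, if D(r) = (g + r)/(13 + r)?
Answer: -9251/9 ≈ -1027.9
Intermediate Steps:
D(r) = (14 + r)/(13 + r)
N = 10/9 (N = (14 - 4)/(13 - 4) = 10/9 ≈ 1.1111)
((-97 - 1*(-1285)) + a) + N = ((-97 - 1*(-1285)) - 2217) + 10/9 = ((-97 + 1285) - 2217) + 10/9 = (1188 - 2217) + 10/9 = -1029 + 10/9 = -9251/9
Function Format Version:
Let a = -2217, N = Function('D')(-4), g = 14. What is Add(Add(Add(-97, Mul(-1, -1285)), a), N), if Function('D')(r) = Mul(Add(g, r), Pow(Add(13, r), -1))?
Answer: Rational(-9251, 9) ≈ -1027.9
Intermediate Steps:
Function('D')(r) = Mul(Pow(Add(13, r), -1), Add(14, r)) (Function('D')(r) = Mul(Add(14, r), Pow(Add(13, r), -1)) = Mul(Pow(Add(13, r), -1), Add(14, r)))
N = Rational(10, 9) (N = Mul(Pow(Add(13, -4), -1), Add(14, -4)) = Mul(Pow(9, -1), 10) = Mul(Rational(1, 9), 10) = Rational(10, 9) ≈ 1.1111)
Add(Add(Add(-97, Mul(-1, -1285)), a), N) = Add(Add(Add(-97, Mul(-1, -1285)), -2217), Rational(10, 9)) = Add(Add(Add(-97, 1285), -2217), Rational(10, 9)) = Add(Add(1188, -2217), Rational(10, 9)) = Add(-1029, Rational(10, 9)) = Rational(-9251, 9)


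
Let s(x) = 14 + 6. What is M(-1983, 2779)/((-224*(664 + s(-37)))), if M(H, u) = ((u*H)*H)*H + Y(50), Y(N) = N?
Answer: 21669889132723/153216 ≈ 1.4143e+8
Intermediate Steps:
s(x) = 20
M(H, u) = 50 + u*H**3 (M(H, u) = ((u*H)*H)*H + 50 = ((H*u)*H)*H + 50 = (u*H**2)*H + 50 = u*H**3 + 50 = 50 + u*H**3)
M(-1983, 2779)/((-224*(664 + s(-37)))) = (50 + 2779*(-1983)**3)/((-224*(664 + 20))) = (50 + 2779*(-7797729087))/((-224*684)) = (50 - 21669889132773)/(-153216) = -21669889132723*(-1/153216) = 21669889132723/153216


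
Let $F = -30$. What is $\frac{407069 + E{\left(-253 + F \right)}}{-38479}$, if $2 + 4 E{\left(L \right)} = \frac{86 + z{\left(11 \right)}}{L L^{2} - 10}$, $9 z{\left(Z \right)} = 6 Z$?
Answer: $- \frac{55357726469827}{5232804692178} \approx -10.579$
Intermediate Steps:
$z{\left(Z \right)} = \frac{2 Z}{3}$ ($z{\left(Z \right)} = \frac{6 Z}{9} = \frac{2 Z}{3}$)
$E{\left(L \right)} = - \frac{1}{2} + \frac{70}{3 \left(-10 + L^{3}\right)}$ ($E{\left(L \right)} = - \frac{1}{2} + \frac{\left(86 + \frac{2}{3} \cdot 11\right) \frac{1}{L L^{2} - 10}}{4} = - \frac{1}{2} + \frac{\left(86 + \frac{22}{3}\right) \frac{1}{L^{3} - 10}}{4} = - \frac{1}{2} + \frac{\frac{280}{3} \frac{1}{-10 + L^{3}}}{4} = - \frac{1}{2} + \frac{70}{3 \left(-10 + L^{3}\right)}$)
$\frac{407069 + E{\left(-253 + F \right)}}{-38479} = \frac{407069 + \frac{170 - 3 \left(-253 - 30\right)^{3}}{6 \left(-10 + \left(-253 - 30\right)^{3}\right)}}{-38479} = \left(407069 + \frac{170 - 3 \left(-283\right)^{3}}{6 \left(-10 + \left(-283\right)^{3}\right)}\right) \left(- \frac{1}{38479}\right) = \left(407069 + \frac{170 - -67995561}{6 \left(-10 - 22665187\right)}\right) \left(- \frac{1}{38479}\right) = \left(407069 + \frac{170 + 67995561}{6 \left(-22665197\right)}\right) \left(- \frac{1}{38479}\right) = \left(407069 + \frac{1}{6} \left(- \frac{1}{22665197}\right) 67995731\right) \left(- \frac{1}{38479}\right) = \left(407069 - \frac{67995731}{135991182}\right) \left(- \frac{1}{38479}\right) = \frac{55357726469827}{135991182} \left(- \frac{1}{38479}\right) = - \frac{55357726469827}{5232804692178}$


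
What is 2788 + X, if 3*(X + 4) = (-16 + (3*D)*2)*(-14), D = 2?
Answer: 8408/3 ≈ 2802.7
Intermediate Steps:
X = 44/3 (X = -4 + ((-16 + (3*2)*2)*(-14))/3 = -4 + ((-16 + 6*2)*(-14))/3 = -4 + ((-16 + 12)*(-14))/3 = -4 + (-4*(-14))/3 = -4 + (1/3)*56 = -4 + 56/3 = 44/3 ≈ 14.667)
2788 + X = 2788 + 44/3 = 8408/3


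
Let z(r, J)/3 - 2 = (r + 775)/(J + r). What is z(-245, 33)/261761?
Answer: -3/523522 ≈ -5.7304e-6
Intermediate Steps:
z(r, J) = 6 + 3*(775 + r)/(J + r) (z(r, J) = 6 + 3*((r + 775)/(J + r)) = 6 + 3*((775 + r)/(J + r)) = 6 + 3*(775 + r)/(J + r))
z(-245, 33)/261761 = (3*(775 + 2*33 + 3*(-245))/(33 - 245))/261761 = (3*(775 + 66 - 735)/(-212))*(1/261761) = (3*(-1/212)*106)*(1/261761) = -3/2*1/261761 = -3/523522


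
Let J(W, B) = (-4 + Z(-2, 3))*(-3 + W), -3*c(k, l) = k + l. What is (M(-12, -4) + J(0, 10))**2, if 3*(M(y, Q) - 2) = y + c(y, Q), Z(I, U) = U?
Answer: 625/81 ≈ 7.7160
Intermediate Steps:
c(k, l) = -k/3 - l/3 (c(k, l) = -(k + l)/3 = -k/3 - l/3)
J(W, B) = 3 - W (J(W, B) = (-4 + 3)*(-3 + W) = -(-3 + W) = 3 - W)
M(y, Q) = 2 - Q/9 + 2*y/9 (M(y, Q) = 2 + (y + (-y/3 - Q/3))/3 = 2 + (y + (-Q/3 - y/3))/3 = 2 + (-Q/3 + 2*y/3)/3 = 2 + (-Q/9 + 2*y/9) = 2 - Q/9 + 2*y/9)
(M(-12, -4) + J(0, 10))**2 = ((2 - 1/9*(-4) + (2/9)*(-12)) + (3 - 1*0))**2 = ((2 + 4/9 - 8/3) + (3 + 0))**2 = (-2/9 + 3)**2 = (25/9)**2 = 625/81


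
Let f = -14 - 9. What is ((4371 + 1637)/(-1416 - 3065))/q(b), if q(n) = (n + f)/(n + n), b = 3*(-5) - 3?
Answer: -216288/183721 ≈ -1.1773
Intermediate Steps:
f = -23
b = -18 (b = -15 - 3 = -18)
q(n) = (-23 + n)/(2*n) (q(n) = (n - 23)/(n + n) = (-23 + n)/((2*n)) = (-23 + n)*(1/(2*n)) = (-23 + n)/(2*n))
((4371 + 1637)/(-1416 - 3065))/q(b) = ((4371 + 1637)/(-1416 - 3065))/(((½)*(-23 - 18)/(-18))) = (6008/(-4481))/(((½)*(-1/18)*(-41))) = (6008*(-1/4481))/(41/36) = -6008/4481*36/41 = -216288/183721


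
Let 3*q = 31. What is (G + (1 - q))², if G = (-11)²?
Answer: 112225/9 ≈ 12469.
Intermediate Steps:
q = 31/3 (q = (⅓)*31 = 31/3 ≈ 10.333)
G = 121
(G + (1 - q))² = (121 + (1 - 1*31/3))² = (121 + (1 - 31/3))² = (121 - 28/3)² = (335/3)² = 112225/9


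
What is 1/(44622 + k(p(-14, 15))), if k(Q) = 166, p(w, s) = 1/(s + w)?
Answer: 1/44788 ≈ 2.2327e-5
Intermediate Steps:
1/(44622 + k(p(-14, 15))) = 1/(44622 + 166) = 1/44788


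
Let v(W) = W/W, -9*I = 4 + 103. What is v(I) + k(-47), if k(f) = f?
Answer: -46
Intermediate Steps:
I = -107/9 (I = -(4 + 103)/9 = -⅑*107 = -107/9 ≈ -11.889)
v(W) = 1
v(I) + k(-47) = 1 - 47 = -46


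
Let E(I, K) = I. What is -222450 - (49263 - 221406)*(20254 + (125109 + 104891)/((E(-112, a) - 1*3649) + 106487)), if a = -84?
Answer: 19898866808504/5707 ≈ 3.4867e+9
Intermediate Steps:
-222450 - (49263 - 221406)*(20254 + (125109 + 104891)/((E(-112, a) - 1*3649) + 106487)) = -222450 - (49263 - 221406)*(20254 + (125109 + 104891)/((-112 - 1*3649) + 106487)) = -222450 - (-172143)*(20254 + 230000/((-112 - 3649) + 106487)) = -222450 - (-172143)*(20254 + 230000/(-3761 + 106487)) = -222450 - (-172143)*(20254 + 230000/102726) = -222450 - (-172143)*(20254 + 230000*(1/102726)) = -222450 - (-172143)*(20254 + 115000/51363) = -222450 - (-172143)*1040421202/51363 = -222450 - 1*(-19900136330654/5707) = -222450 + 19900136330654/5707 = 19898866808504/5707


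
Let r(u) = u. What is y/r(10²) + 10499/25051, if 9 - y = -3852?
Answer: 97771811/2505100 ≈ 39.029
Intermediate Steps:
y = 3861 (y = 9 - 1*(-3852) = 9 + 3852 = 3861)
y/r(10²) + 10499/25051 = 3861/(10²) + 10499/25051 = 3861/100 + 10499*(1/25051) = 3861*(1/100) + 10499/25051 = 3861/100 + 10499/25051 = 97771811/2505100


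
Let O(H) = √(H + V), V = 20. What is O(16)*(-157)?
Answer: -942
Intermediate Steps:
O(H) = √(20 + H) (O(H) = √(H + 20) = √(20 + H))
O(16)*(-157) = √(20 + 16)*(-157) = √36*(-157) = 6*(-157) = -942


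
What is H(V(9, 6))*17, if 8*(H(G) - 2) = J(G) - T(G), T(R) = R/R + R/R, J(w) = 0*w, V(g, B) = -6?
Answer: 119/4 ≈ 29.750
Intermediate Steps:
J(w) = 0
T(R) = 2 (T(R) = 1 + 1 = 2)
H(G) = 7/4 (H(G) = 2 + (0 - 1*2)/8 = 2 + (0 - 2)/8 = 2 + (1/8)*(-2) = 2 - 1/4 = 7/4)
H(V(9, 6))*17 = (7/4)*17 = 119/4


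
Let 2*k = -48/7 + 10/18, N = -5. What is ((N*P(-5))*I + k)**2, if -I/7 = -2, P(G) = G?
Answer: 1909952209/15876 ≈ 1.2030e+5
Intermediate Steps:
k = -397/126 (k = (-48/7 + 10/18)/2 = (-48*1/7 + 10*(1/18))/2 = (-48/7 + 5/9)/2 = (1/2)*(-397/63) = -397/126 ≈ -3.1508)
I = 14 (I = -7*(-2) = 14)
((N*P(-5))*I + k)**2 = (-5*(-5)*14 - 397/126)**2 = (25*14 - 397/126)**2 = (350 - 397/126)**2 = (43703/126)**2 = 1909952209/15876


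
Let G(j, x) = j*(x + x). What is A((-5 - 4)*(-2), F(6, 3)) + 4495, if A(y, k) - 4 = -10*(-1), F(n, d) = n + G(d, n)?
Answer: 4509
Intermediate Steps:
G(j, x) = 2*j*x (G(j, x) = j*(2*x) = 2*j*x)
F(n, d) = n + 2*d*n
A(y, k) = 14 (A(y, k) = 4 - 10*(-1) = 4 + 10 = 14)
A((-5 - 4)*(-2), F(6, 3)) + 4495 = 14 + 4495 = 4509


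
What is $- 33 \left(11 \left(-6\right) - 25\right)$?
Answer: $3003$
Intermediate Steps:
$- 33 \left(11 \left(-6\right) - 25\right) = - 33 \left(-66 - 25\right) = \left(-33\right) \left(-91\right) = 3003$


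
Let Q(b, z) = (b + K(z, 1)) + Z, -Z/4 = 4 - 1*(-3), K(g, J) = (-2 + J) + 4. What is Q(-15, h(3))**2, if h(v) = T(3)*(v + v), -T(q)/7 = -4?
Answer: 1600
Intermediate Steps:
T(q) = 28 (T(q) = -7*(-4) = 28)
K(g, J) = 2 + J
Z = -28 (Z = -4*(4 - 1*(-3)) = -4*(4 + 3) = -4*7 = -28)
h(v) = 56*v (h(v) = 28*(v + v) = 28*(2*v) = 56*v)
Q(b, z) = -25 + b (Q(b, z) = (b + (2 + 1)) - 28 = (b + 3) - 28 = (3 + b) - 28 = -25 + b)
Q(-15, h(3))**2 = (-25 - 15)**2 = (-40)**2 = 1600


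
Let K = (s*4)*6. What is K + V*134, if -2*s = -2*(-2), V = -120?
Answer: -16128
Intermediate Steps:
s = -2 (s = -(-1)*(-2) = -½*4 = -2)
K = -48 (K = -2*4*6 = -8*6 = -48)
K + V*134 = -48 - 120*134 = -48 - 16080 = -16128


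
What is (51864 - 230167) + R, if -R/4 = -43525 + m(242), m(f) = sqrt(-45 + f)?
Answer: -4203 - 4*sqrt(197) ≈ -4259.1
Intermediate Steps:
R = 174100 - 4*sqrt(197) (R = -4*(-43525 + sqrt(-45 + 242)) = -4*(-43525 + sqrt(197)) = 174100 - 4*sqrt(197) ≈ 1.7404e+5)
(51864 - 230167) + R = (51864 - 230167) + (174100 - 4*sqrt(197)) = -178303 + (174100 - 4*sqrt(197)) = -4203 - 4*sqrt(197)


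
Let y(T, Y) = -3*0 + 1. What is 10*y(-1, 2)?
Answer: 10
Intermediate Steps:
y(T, Y) = 1 (y(T, Y) = 0 + 1 = 1)
10*y(-1, 2) = 10*1 = 10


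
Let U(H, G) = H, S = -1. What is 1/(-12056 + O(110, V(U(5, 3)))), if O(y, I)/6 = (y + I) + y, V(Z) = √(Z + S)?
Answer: -1/10724 ≈ -9.3249e-5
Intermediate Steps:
V(Z) = √(-1 + Z) (V(Z) = √(Z - 1) = √(-1 + Z))
O(y, I) = 6*I + 12*y (O(y, I) = 6*((y + I) + y) = 6*((I + y) + y) = 6*(I + 2*y) = 6*I + 12*y)
1/(-12056 + O(110, V(U(5, 3)))) = 1/(-12056 + (6*√(-1 + 5) + 12*110)) = 1/(-12056 + (6*√4 + 1320)) = 1/(-12056 + (6*2 + 1320)) = 1/(-12056 + (12 + 1320)) = 1/(-12056 + 1332) = 1/(-10724) = -1/10724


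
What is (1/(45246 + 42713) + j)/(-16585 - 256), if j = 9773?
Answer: -859623308/1481317519 ≈ -0.58031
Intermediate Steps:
(1/(45246 + 42713) + j)/(-16585 - 256) = (1/(45246 + 42713) + 9773)/(-16585 - 256) = (1/87959 + 9773)/(-16841) = (1/87959 + 9773)*(-1/16841) = (859623308/87959)*(-1/16841) = -859623308/1481317519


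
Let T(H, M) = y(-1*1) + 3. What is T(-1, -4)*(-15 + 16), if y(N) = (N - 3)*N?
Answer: 7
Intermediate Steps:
y(N) = N*(-3 + N) (y(N) = (-3 + N)*N = N*(-3 + N))
T(H, M) = 7 (T(H, M) = (-1*1)*(-3 - 1*1) + 3 = -(-3 - 1) + 3 = -1*(-4) + 3 = 4 + 3 = 7)
T(-1, -4)*(-15 + 16) = 7*(-15 + 16) = 7*1 = 7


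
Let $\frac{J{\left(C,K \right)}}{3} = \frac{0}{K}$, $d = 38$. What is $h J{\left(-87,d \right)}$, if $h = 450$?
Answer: $0$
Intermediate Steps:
$J{\left(C,K \right)} = 0$ ($J{\left(C,K \right)} = 3 \frac{0}{K} = 3 \cdot 0 = 0$)
$h J{\left(-87,d \right)} = 450 \cdot 0 = 0$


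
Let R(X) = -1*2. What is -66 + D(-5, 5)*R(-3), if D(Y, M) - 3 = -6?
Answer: -60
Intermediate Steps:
R(X) = -2
D(Y, M) = -3 (D(Y, M) = 3 - 6 = -3)
-66 + D(-5, 5)*R(-3) = -66 - 3*(-2) = -66 + 6 = -60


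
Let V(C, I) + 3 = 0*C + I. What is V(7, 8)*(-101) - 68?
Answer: -573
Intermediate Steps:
V(C, I) = -3 + I (V(C, I) = -3 + (0*C + I) = -3 + (0 + I) = -3 + I)
V(7, 8)*(-101) - 68 = (-3 + 8)*(-101) - 68 = 5*(-101) - 68 = -505 - 68 = -573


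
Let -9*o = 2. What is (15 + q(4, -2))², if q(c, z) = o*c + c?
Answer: 26569/81 ≈ 328.01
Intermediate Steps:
o = -2/9 (o = -⅑*2 = -2/9 ≈ -0.22222)
q(c, z) = 7*c/9 (q(c, z) = -2*c/9 + c = 7*c/9)
(15 + q(4, -2))² = (15 + (7/9)*4)² = (15 + 28/9)² = (163/9)² = 26569/81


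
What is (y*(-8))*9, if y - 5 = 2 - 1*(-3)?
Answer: -720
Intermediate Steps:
y = 10 (y = 5 + (2 - 1*(-3)) = 5 + (2 + 3) = 5 + 5 = 10)
(y*(-8))*9 = (10*(-8))*9 = -80*9 = -720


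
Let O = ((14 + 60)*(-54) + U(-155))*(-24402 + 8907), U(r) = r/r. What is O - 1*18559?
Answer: 61883966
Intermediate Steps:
U(r) = 1
O = 61902525 (O = ((14 + 60)*(-54) + 1)*(-24402 + 8907) = (74*(-54) + 1)*(-15495) = (-3996 + 1)*(-15495) = -3995*(-15495) = 61902525)
O - 1*18559 = 61902525 - 1*18559 = 61902525 - 18559 = 61883966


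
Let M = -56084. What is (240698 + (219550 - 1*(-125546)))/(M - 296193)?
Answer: -585794/352277 ≈ -1.6629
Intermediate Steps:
(240698 + (219550 - 1*(-125546)))/(M - 296193) = (240698 + (219550 - 1*(-125546)))/(-56084 - 296193) = (240698 + (219550 + 125546))/(-352277) = (240698 + 345096)*(-1/352277) = 585794*(-1/352277) = -585794/352277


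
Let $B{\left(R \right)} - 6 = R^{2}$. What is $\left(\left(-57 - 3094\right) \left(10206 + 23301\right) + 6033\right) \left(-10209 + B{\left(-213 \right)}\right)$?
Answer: $-3712633710984$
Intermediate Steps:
$B{\left(R \right)} = 6 + R^{2}$
$\left(\left(-57 - 3094\right) \left(10206 + 23301\right) + 6033\right) \left(-10209 + B{\left(-213 \right)}\right) = \left(\left(-57 - 3094\right) \left(10206 + 23301\right) + 6033\right) \left(-10209 + \left(6 + \left(-213\right)^{2}\right)\right) = \left(\left(-3151\right) 33507 + 6033\right) \left(-10209 + \left(6 + 45369\right)\right) = \left(-105580557 + 6033\right) \left(-10209 + 45375\right) = \left(-105574524\right) 35166 = -3712633710984$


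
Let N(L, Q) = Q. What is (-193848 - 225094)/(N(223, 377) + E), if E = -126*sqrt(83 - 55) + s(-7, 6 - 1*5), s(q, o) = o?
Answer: 209471/399 + 418942*sqrt(7)/1197 ≈ 1451.0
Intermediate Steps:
E = 1 - 252*sqrt(7) (E = -126*sqrt(83 - 55) + (6 - 1*5) = -252*sqrt(7) + (6 - 5) = -252*sqrt(7) + 1 = 1 - 252*sqrt(7) ≈ -665.73)
(-193848 - 225094)/(N(223, 377) + E) = (-193848 - 225094)/(377 + (1 - 252*sqrt(7))) = -418942/(378 - 252*sqrt(7))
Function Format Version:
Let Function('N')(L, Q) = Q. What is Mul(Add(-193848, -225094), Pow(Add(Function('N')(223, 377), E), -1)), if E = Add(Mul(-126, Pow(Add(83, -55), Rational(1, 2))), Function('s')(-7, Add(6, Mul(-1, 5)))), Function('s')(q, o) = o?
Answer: Add(Rational(209471, 399), Mul(Rational(418942, 1197), Pow(7, Rational(1, 2)))) ≈ 1451.0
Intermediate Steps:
E = Add(1, Mul(-252, Pow(7, Rational(1, 2)))) (E = Add(Mul(-126, Pow(Add(83, -55), Rational(1, 2))), Add(6, Mul(-1, 5))) = Add(Mul(-126, Pow(28, Rational(1, 2))), Add(6, -5)) = Add(Mul(-126, Mul(2, Pow(7, Rational(1, 2)))), 1) = Add(Mul(-252, Pow(7, Rational(1, 2))), 1) = Add(1, Mul(-252, Pow(7, Rational(1, 2)))) ≈ -665.73)
Mul(Add(-193848, -225094), Pow(Add(Function('N')(223, 377), E), -1)) = Mul(Add(-193848, -225094), Pow(Add(377, Add(1, Mul(-252, Pow(7, Rational(1, 2))))), -1)) = Mul(-418942, Pow(Add(378, Mul(-252, Pow(7, Rational(1, 2)))), -1))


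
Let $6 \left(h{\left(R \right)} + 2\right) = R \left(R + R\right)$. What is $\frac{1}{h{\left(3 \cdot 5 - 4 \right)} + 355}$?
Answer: $\frac{3}{1180} \approx 0.0025424$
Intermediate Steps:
$h{\left(R \right)} = -2 + \frac{R^{2}}{3}$ ($h{\left(R \right)} = -2 + \frac{R \left(R + R\right)}{6} = -2 + \frac{R 2 R}{6} = -2 + \frac{2 R^{2}}{6} = -2 + \frac{R^{2}}{3}$)
$\frac{1}{h{\left(3 \cdot 5 - 4 \right)} + 355} = \frac{1}{\left(-2 + \frac{\left(3 \cdot 5 - 4\right)^{2}}{3}\right) + 355} = \frac{1}{\left(-2 + \frac{\left(15 - 4\right)^{2}}{3}\right) + 355} = \frac{1}{\left(-2 + \frac{11^{2}}{3}\right) + 355} = \frac{1}{\left(-2 + \frac{1}{3} \cdot 121\right) + 355} = \frac{1}{\left(-2 + \frac{121}{3}\right) + 355} = \frac{1}{\frac{115}{3} + 355} = \frac{1}{\frac{1180}{3}} = \frac{3}{1180}$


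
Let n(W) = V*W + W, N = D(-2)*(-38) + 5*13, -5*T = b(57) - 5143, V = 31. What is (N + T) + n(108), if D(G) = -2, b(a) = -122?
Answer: 4650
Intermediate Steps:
T = 1053 (T = -(-122 - 5143)/5 = -⅕*(-5265) = 1053)
N = 141 (N = -2*(-38) + 5*13 = 76 + 65 = 141)
n(W) = 32*W (n(W) = 31*W + W = 32*W)
(N + T) + n(108) = (141 + 1053) + 32*108 = 1194 + 3456 = 4650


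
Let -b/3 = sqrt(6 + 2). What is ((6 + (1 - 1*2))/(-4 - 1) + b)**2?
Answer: 73 + 12*sqrt(2) ≈ 89.971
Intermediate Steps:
b = -6*sqrt(2) (b = -3*sqrt(6 + 2) = -6*sqrt(2) ≈ -8.4853)
((6 + (1 - 1*2))/(-4 - 1) + b)**2 = ((6 + (1 - 1*2))/(-4 - 1) - 6*sqrt(2))**2 = ((6 + (1 - 2))/(-5) - 6*sqrt(2))**2 = ((6 - 1)*(-1/5) - 6*sqrt(2))**2 = (5*(-1/5) - 6*sqrt(2))**2 = (-1 - 6*sqrt(2))**2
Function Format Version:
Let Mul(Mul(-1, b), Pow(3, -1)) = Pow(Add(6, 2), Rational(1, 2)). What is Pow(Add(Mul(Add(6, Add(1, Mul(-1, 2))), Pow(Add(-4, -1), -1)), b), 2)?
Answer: Add(73, Mul(12, Pow(2, Rational(1, 2)))) ≈ 89.971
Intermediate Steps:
b = Mul(-6, Pow(2, Rational(1, 2))) (b = Mul(-3, Pow(Add(6, 2), Rational(1, 2))) = Mul(-3, Pow(8, Rational(1, 2))) = Mul(-3, Mul(2, Pow(2, Rational(1, 2)))) = Mul(-6, Pow(2, Rational(1, 2))) ≈ -8.4853)
Pow(Add(Mul(Add(6, Add(1, Mul(-1, 2))), Pow(Add(-4, -1), -1)), b), 2) = Pow(Add(Mul(Add(6, Add(1, Mul(-1, 2))), Pow(Add(-4, -1), -1)), Mul(-6, Pow(2, Rational(1, 2)))), 2) = Pow(Add(Mul(Add(6, Add(1, -2)), Pow(-5, -1)), Mul(-6, Pow(2, Rational(1, 2)))), 2) = Pow(Add(Mul(Add(6, -1), Rational(-1, 5)), Mul(-6, Pow(2, Rational(1, 2)))), 2) = Pow(Add(Mul(5, Rational(-1, 5)), Mul(-6, Pow(2, Rational(1, 2)))), 2) = Pow(Add(-1, Mul(-6, Pow(2, Rational(1, 2)))), 2)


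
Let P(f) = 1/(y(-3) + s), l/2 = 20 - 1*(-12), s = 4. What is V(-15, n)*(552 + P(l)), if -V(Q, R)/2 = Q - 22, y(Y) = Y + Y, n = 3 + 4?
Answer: 40811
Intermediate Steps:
n = 7
l = 64 (l = 2*(20 - 1*(-12)) = 2*(20 + 12) = 2*32 = 64)
y(Y) = 2*Y
P(f) = -1/2 (P(f) = 1/(2*(-3) + 4) = 1/(-6 + 4) = 1/(-2) = -1/2)
V(Q, R) = 44 - 2*Q (V(Q, R) = -2*(Q - 22) = -2*(-22 + Q) = 44 - 2*Q)
V(-15, n)*(552 + P(l)) = (44 - 2*(-15))*(552 - 1/2) = (44 + 30)*(1103/2) = 74*(1103/2) = 40811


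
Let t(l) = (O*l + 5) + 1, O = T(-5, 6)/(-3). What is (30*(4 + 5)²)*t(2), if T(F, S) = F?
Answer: 22680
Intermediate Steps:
O = 5/3 (O = -5/(-3) = -5*(-⅓) = 5/3 ≈ 1.6667)
t(l) = 6 + 5*l/3 (t(l) = (5*l/3 + 5) + 1 = (5 + 5*l/3) + 1 = 6 + 5*l/3)
(30*(4 + 5)²)*t(2) = (30*(4 + 5)²)*(6 + (5/3)*2) = (30*9²)*(6 + 10/3) = (30*81)*(28/3) = 2430*(28/3) = 22680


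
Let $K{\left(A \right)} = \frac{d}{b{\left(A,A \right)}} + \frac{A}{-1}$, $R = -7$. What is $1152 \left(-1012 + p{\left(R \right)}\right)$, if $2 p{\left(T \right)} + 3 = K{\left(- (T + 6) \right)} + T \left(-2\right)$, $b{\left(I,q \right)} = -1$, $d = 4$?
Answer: $-1162368$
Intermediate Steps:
$K{\left(A \right)} = -4 - A$ ($K{\left(A \right)} = \frac{4}{-1} + \frac{A}{-1} = 4 \left(-1\right) + A \left(-1\right) = -4 - A$)
$p{\left(T \right)} = - \frac{1}{2} - \frac{T}{2}$ ($p{\left(T \right)} = - \frac{3}{2} + \frac{\left(-4 - - (T + 6)\right) + T \left(-2\right)}{2} = - \frac{3}{2} + \frac{\left(-4 - - (6 + T)\right) - 2 T}{2} = - \frac{3}{2} + \frac{\left(-4 - \left(-6 - T\right)\right) - 2 T}{2} = - \frac{3}{2} + \frac{\left(-4 + \left(6 + T\right)\right) - 2 T}{2} = - \frac{3}{2} + \frac{\left(2 + T\right) - 2 T}{2} = - \frac{3}{2} + \frac{2 - T}{2} = - \frac{3}{2} - \left(-1 + \frac{T}{2}\right) = - \frac{1}{2} - \frac{T}{2}$)
$1152 \left(-1012 + p{\left(R \right)}\right) = 1152 \left(-1012 - -3\right) = 1152 \left(-1012 + \left(- \frac{1}{2} + \frac{7}{2}\right)\right) = 1152 \left(-1012 + 3\right) = 1152 \left(-1009\right) = -1162368$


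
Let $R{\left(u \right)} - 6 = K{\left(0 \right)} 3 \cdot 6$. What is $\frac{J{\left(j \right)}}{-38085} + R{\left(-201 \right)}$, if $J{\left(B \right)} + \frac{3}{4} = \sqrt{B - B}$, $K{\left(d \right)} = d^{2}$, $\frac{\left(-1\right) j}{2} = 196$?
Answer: $\frac{304681}{50780} \approx 6.0$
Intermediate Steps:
$j = -392$ ($j = \left(-2\right) 196 = -392$)
$J{\left(B \right)} = - \frac{3}{4}$ ($J{\left(B \right)} = - \frac{3}{4} + \sqrt{B - B} = - \frac{3}{4} + \sqrt{0} = - \frac{3}{4} + 0 = - \frac{3}{4}$)
$R{\left(u \right)} = 6$ ($R{\left(u \right)} = 6 + 0^{2} \cdot 3 \cdot 6 = 6 + 0 \cdot 3 \cdot 6 = 6 + 0 \cdot 6 = 6 + 0 = 6$)
$\frac{J{\left(j \right)}}{-38085} + R{\left(-201 \right)} = - \frac{3}{4 \left(-38085\right)} + 6 = \left(- \frac{3}{4}\right) \left(- \frac{1}{38085}\right) + 6 = \frac{1}{50780} + 6 = \frac{304681}{50780}$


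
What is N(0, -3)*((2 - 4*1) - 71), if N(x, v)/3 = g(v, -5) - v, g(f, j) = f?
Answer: 0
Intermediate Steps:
N(x, v) = 0 (N(x, v) = 3*(v - v) = 3*0 = 0)
N(0, -3)*((2 - 4*1) - 71) = 0*((2 - 4*1) - 71) = 0*((2 - 4) - 71) = 0*(-2 - 71) = 0*(-73) = 0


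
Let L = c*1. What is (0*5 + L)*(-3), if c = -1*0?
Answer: 0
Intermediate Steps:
c = 0
L = 0 (L = 0*1 = 0)
(0*5 + L)*(-3) = (0*5 + 0)*(-3) = (0 + 0)*(-3) = 0*(-3) = 0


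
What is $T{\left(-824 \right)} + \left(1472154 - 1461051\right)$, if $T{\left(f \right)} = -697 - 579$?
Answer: $9827$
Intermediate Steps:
$T{\left(f \right)} = -1276$ ($T{\left(f \right)} = -697 - 579 = -1276$)
$T{\left(-824 \right)} + \left(1472154 - 1461051\right) = -1276 + \left(1472154 - 1461051\right) = -1276 + 11103 = 9827$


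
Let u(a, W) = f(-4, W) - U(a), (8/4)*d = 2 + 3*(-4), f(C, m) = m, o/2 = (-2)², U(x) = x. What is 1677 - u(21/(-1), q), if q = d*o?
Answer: 1696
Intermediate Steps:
o = 8 (o = 2*(-2)² = 2*4 = 8)
d = -5 (d = (2 + 3*(-4))/2 = (2 - 12)/2 = (½)*(-10) = -5)
q = -40 (q = -5*8 = -40)
u(a, W) = W - a
1677 - u(21/(-1), q) = 1677 - (-40 - 21/(-1)) = 1677 - (-40 - 21*(-1)) = 1677 - (-40 - 1*(-21)) = 1677 - (-40 + 21) = 1677 - 1*(-19) = 1677 + 19 = 1696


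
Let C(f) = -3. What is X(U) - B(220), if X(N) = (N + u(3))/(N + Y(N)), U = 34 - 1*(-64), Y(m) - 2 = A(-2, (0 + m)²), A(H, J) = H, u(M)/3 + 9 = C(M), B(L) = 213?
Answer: -10406/49 ≈ -212.37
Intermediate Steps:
u(M) = -36 (u(M) = -27 + 3*(-3) = -27 - 9 = -36)
Y(m) = 0 (Y(m) = 2 - 2 = 0)
U = 98 (U = 34 + 64 = 98)
X(N) = (-36 + N)/N (X(N) = (N - 36)/(N + 0) = (-36 + N)/N)
X(U) - B(220) = (-36 + 98)/98 - 1*213 = (1/98)*62 - 213 = 31/49 - 213 = -10406/49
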